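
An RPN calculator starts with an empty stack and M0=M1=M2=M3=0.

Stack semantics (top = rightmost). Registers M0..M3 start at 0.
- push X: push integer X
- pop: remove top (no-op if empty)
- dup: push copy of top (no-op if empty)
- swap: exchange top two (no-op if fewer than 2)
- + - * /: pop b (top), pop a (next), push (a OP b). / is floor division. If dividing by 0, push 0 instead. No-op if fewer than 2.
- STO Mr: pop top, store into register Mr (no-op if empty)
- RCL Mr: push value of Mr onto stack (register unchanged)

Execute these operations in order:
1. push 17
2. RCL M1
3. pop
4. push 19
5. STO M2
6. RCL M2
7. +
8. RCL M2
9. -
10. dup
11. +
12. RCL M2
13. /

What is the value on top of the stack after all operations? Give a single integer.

After op 1 (push 17): stack=[17] mem=[0,0,0,0]
After op 2 (RCL M1): stack=[17,0] mem=[0,0,0,0]
After op 3 (pop): stack=[17] mem=[0,0,0,0]
After op 4 (push 19): stack=[17,19] mem=[0,0,0,0]
After op 5 (STO M2): stack=[17] mem=[0,0,19,0]
After op 6 (RCL M2): stack=[17,19] mem=[0,0,19,0]
After op 7 (+): stack=[36] mem=[0,0,19,0]
After op 8 (RCL M2): stack=[36,19] mem=[0,0,19,0]
After op 9 (-): stack=[17] mem=[0,0,19,0]
After op 10 (dup): stack=[17,17] mem=[0,0,19,0]
After op 11 (+): stack=[34] mem=[0,0,19,0]
After op 12 (RCL M2): stack=[34,19] mem=[0,0,19,0]
After op 13 (/): stack=[1] mem=[0,0,19,0]

Answer: 1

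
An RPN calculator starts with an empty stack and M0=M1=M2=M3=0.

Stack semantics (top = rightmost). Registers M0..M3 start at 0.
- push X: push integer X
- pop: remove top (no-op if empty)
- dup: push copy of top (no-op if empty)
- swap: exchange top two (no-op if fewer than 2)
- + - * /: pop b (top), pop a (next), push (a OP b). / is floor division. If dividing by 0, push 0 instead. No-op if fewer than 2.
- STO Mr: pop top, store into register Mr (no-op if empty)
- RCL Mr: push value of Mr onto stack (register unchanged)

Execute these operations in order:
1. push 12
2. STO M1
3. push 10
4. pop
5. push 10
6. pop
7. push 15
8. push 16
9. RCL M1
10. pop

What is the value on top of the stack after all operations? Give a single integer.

Answer: 16

Derivation:
After op 1 (push 12): stack=[12] mem=[0,0,0,0]
After op 2 (STO M1): stack=[empty] mem=[0,12,0,0]
After op 3 (push 10): stack=[10] mem=[0,12,0,0]
After op 4 (pop): stack=[empty] mem=[0,12,0,0]
After op 5 (push 10): stack=[10] mem=[0,12,0,0]
After op 6 (pop): stack=[empty] mem=[0,12,0,0]
After op 7 (push 15): stack=[15] mem=[0,12,0,0]
After op 8 (push 16): stack=[15,16] mem=[0,12,0,0]
After op 9 (RCL M1): stack=[15,16,12] mem=[0,12,0,0]
After op 10 (pop): stack=[15,16] mem=[0,12,0,0]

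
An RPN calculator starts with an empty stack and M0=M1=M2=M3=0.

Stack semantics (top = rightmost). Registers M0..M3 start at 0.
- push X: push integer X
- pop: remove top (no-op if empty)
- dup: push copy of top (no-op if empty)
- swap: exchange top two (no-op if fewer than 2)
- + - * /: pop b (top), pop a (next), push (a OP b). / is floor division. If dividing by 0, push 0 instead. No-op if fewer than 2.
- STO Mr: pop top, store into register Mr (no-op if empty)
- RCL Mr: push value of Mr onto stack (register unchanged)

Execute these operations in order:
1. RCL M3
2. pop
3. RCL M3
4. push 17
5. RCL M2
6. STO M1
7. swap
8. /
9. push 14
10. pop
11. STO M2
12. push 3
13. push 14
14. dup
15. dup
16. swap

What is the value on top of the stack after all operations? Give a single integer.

Answer: 14

Derivation:
After op 1 (RCL M3): stack=[0] mem=[0,0,0,0]
After op 2 (pop): stack=[empty] mem=[0,0,0,0]
After op 3 (RCL M3): stack=[0] mem=[0,0,0,0]
After op 4 (push 17): stack=[0,17] mem=[0,0,0,0]
After op 5 (RCL M2): stack=[0,17,0] mem=[0,0,0,0]
After op 6 (STO M1): stack=[0,17] mem=[0,0,0,0]
After op 7 (swap): stack=[17,0] mem=[0,0,0,0]
After op 8 (/): stack=[0] mem=[0,0,0,0]
After op 9 (push 14): stack=[0,14] mem=[0,0,0,0]
After op 10 (pop): stack=[0] mem=[0,0,0,0]
After op 11 (STO M2): stack=[empty] mem=[0,0,0,0]
After op 12 (push 3): stack=[3] mem=[0,0,0,0]
After op 13 (push 14): stack=[3,14] mem=[0,0,0,0]
After op 14 (dup): stack=[3,14,14] mem=[0,0,0,0]
After op 15 (dup): stack=[3,14,14,14] mem=[0,0,0,0]
After op 16 (swap): stack=[3,14,14,14] mem=[0,0,0,0]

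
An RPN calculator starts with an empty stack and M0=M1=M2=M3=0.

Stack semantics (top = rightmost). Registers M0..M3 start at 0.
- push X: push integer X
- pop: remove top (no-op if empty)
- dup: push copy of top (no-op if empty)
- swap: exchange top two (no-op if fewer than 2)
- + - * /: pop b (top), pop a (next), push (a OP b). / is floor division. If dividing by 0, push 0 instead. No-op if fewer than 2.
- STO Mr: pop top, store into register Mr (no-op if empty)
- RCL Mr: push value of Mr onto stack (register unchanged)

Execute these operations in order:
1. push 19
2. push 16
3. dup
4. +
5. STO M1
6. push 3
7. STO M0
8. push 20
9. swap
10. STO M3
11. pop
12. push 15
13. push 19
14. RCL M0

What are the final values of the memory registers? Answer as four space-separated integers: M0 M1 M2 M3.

After op 1 (push 19): stack=[19] mem=[0,0,0,0]
After op 2 (push 16): stack=[19,16] mem=[0,0,0,0]
After op 3 (dup): stack=[19,16,16] mem=[0,0,0,0]
After op 4 (+): stack=[19,32] mem=[0,0,0,0]
After op 5 (STO M1): stack=[19] mem=[0,32,0,0]
After op 6 (push 3): stack=[19,3] mem=[0,32,0,0]
After op 7 (STO M0): stack=[19] mem=[3,32,0,0]
After op 8 (push 20): stack=[19,20] mem=[3,32,0,0]
After op 9 (swap): stack=[20,19] mem=[3,32,0,0]
After op 10 (STO M3): stack=[20] mem=[3,32,0,19]
After op 11 (pop): stack=[empty] mem=[3,32,0,19]
After op 12 (push 15): stack=[15] mem=[3,32,0,19]
After op 13 (push 19): stack=[15,19] mem=[3,32,0,19]
After op 14 (RCL M0): stack=[15,19,3] mem=[3,32,0,19]

Answer: 3 32 0 19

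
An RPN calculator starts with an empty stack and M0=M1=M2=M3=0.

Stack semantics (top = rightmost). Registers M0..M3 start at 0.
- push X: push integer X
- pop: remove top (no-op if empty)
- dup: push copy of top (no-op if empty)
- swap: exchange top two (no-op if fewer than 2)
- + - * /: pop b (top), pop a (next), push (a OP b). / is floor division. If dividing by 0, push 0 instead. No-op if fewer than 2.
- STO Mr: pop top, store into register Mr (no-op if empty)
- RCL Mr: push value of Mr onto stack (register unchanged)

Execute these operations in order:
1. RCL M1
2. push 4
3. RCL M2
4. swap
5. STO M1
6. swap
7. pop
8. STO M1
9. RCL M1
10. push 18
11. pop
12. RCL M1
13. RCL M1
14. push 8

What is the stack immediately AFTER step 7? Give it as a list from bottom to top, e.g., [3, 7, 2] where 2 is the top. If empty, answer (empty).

After op 1 (RCL M1): stack=[0] mem=[0,0,0,0]
After op 2 (push 4): stack=[0,4] mem=[0,0,0,0]
After op 3 (RCL M2): stack=[0,4,0] mem=[0,0,0,0]
After op 4 (swap): stack=[0,0,4] mem=[0,0,0,0]
After op 5 (STO M1): stack=[0,0] mem=[0,4,0,0]
After op 6 (swap): stack=[0,0] mem=[0,4,0,0]
After op 7 (pop): stack=[0] mem=[0,4,0,0]

[0]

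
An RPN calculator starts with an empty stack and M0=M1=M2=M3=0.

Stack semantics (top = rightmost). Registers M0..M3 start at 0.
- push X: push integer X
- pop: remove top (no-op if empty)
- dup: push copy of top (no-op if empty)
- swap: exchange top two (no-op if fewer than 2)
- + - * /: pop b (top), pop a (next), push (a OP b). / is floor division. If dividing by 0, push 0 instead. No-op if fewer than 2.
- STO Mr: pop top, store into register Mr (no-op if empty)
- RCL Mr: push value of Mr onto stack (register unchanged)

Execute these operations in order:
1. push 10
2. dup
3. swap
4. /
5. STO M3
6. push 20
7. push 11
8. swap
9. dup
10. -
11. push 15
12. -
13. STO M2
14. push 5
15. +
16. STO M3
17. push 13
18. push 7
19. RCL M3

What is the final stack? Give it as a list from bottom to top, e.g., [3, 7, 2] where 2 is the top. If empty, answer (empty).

After op 1 (push 10): stack=[10] mem=[0,0,0,0]
After op 2 (dup): stack=[10,10] mem=[0,0,0,0]
After op 3 (swap): stack=[10,10] mem=[0,0,0,0]
After op 4 (/): stack=[1] mem=[0,0,0,0]
After op 5 (STO M3): stack=[empty] mem=[0,0,0,1]
After op 6 (push 20): stack=[20] mem=[0,0,0,1]
After op 7 (push 11): stack=[20,11] mem=[0,0,0,1]
After op 8 (swap): stack=[11,20] mem=[0,0,0,1]
After op 9 (dup): stack=[11,20,20] mem=[0,0,0,1]
After op 10 (-): stack=[11,0] mem=[0,0,0,1]
After op 11 (push 15): stack=[11,0,15] mem=[0,0,0,1]
After op 12 (-): stack=[11,-15] mem=[0,0,0,1]
After op 13 (STO M2): stack=[11] mem=[0,0,-15,1]
After op 14 (push 5): stack=[11,5] mem=[0,0,-15,1]
After op 15 (+): stack=[16] mem=[0,0,-15,1]
After op 16 (STO M3): stack=[empty] mem=[0,0,-15,16]
After op 17 (push 13): stack=[13] mem=[0,0,-15,16]
After op 18 (push 7): stack=[13,7] mem=[0,0,-15,16]
After op 19 (RCL M3): stack=[13,7,16] mem=[0,0,-15,16]

Answer: [13, 7, 16]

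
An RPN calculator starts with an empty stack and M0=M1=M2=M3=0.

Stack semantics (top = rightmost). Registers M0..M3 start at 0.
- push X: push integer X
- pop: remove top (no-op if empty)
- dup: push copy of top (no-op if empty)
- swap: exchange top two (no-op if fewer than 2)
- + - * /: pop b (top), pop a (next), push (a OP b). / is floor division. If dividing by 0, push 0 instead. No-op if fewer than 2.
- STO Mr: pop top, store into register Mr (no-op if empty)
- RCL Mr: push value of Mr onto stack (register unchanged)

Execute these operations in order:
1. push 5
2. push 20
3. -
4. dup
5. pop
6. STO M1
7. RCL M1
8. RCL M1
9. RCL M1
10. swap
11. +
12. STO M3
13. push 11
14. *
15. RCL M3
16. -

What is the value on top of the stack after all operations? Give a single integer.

After op 1 (push 5): stack=[5] mem=[0,0,0,0]
After op 2 (push 20): stack=[5,20] mem=[0,0,0,0]
After op 3 (-): stack=[-15] mem=[0,0,0,0]
After op 4 (dup): stack=[-15,-15] mem=[0,0,0,0]
After op 5 (pop): stack=[-15] mem=[0,0,0,0]
After op 6 (STO M1): stack=[empty] mem=[0,-15,0,0]
After op 7 (RCL M1): stack=[-15] mem=[0,-15,0,0]
After op 8 (RCL M1): stack=[-15,-15] mem=[0,-15,0,0]
After op 9 (RCL M1): stack=[-15,-15,-15] mem=[0,-15,0,0]
After op 10 (swap): stack=[-15,-15,-15] mem=[0,-15,0,0]
After op 11 (+): stack=[-15,-30] mem=[0,-15,0,0]
After op 12 (STO M3): stack=[-15] mem=[0,-15,0,-30]
After op 13 (push 11): stack=[-15,11] mem=[0,-15,0,-30]
After op 14 (*): stack=[-165] mem=[0,-15,0,-30]
After op 15 (RCL M3): stack=[-165,-30] mem=[0,-15,0,-30]
After op 16 (-): stack=[-135] mem=[0,-15,0,-30]

Answer: -135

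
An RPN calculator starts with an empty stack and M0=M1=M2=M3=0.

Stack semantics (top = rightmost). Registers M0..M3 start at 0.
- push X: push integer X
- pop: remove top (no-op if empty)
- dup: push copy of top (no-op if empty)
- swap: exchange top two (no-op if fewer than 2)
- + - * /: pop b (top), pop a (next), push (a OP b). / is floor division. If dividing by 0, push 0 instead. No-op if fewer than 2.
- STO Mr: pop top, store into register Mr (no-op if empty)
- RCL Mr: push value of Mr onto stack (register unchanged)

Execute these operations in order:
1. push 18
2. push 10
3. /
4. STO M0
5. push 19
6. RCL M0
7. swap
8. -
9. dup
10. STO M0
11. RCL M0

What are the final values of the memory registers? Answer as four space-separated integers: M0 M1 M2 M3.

Answer: -18 0 0 0

Derivation:
After op 1 (push 18): stack=[18] mem=[0,0,0,0]
After op 2 (push 10): stack=[18,10] mem=[0,0,0,0]
After op 3 (/): stack=[1] mem=[0,0,0,0]
After op 4 (STO M0): stack=[empty] mem=[1,0,0,0]
After op 5 (push 19): stack=[19] mem=[1,0,0,0]
After op 6 (RCL M0): stack=[19,1] mem=[1,0,0,0]
After op 7 (swap): stack=[1,19] mem=[1,0,0,0]
After op 8 (-): stack=[-18] mem=[1,0,0,0]
After op 9 (dup): stack=[-18,-18] mem=[1,0,0,0]
After op 10 (STO M0): stack=[-18] mem=[-18,0,0,0]
After op 11 (RCL M0): stack=[-18,-18] mem=[-18,0,0,0]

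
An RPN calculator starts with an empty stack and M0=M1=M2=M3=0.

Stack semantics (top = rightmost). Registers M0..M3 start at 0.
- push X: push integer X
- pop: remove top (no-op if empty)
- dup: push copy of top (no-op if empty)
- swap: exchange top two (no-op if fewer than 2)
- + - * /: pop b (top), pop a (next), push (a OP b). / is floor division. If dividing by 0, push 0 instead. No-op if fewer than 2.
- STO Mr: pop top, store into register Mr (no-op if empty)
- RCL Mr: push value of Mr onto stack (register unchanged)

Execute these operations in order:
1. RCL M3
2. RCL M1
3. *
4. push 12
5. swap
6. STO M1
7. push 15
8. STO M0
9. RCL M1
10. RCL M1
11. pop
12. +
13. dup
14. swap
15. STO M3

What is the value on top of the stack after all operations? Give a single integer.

After op 1 (RCL M3): stack=[0] mem=[0,0,0,0]
After op 2 (RCL M1): stack=[0,0] mem=[0,0,0,0]
After op 3 (*): stack=[0] mem=[0,0,0,0]
After op 4 (push 12): stack=[0,12] mem=[0,0,0,0]
After op 5 (swap): stack=[12,0] mem=[0,0,0,0]
After op 6 (STO M1): stack=[12] mem=[0,0,0,0]
After op 7 (push 15): stack=[12,15] mem=[0,0,0,0]
After op 8 (STO M0): stack=[12] mem=[15,0,0,0]
After op 9 (RCL M1): stack=[12,0] mem=[15,0,0,0]
After op 10 (RCL M1): stack=[12,0,0] mem=[15,0,0,0]
After op 11 (pop): stack=[12,0] mem=[15,0,0,0]
After op 12 (+): stack=[12] mem=[15,0,0,0]
After op 13 (dup): stack=[12,12] mem=[15,0,0,0]
After op 14 (swap): stack=[12,12] mem=[15,0,0,0]
After op 15 (STO M3): stack=[12] mem=[15,0,0,12]

Answer: 12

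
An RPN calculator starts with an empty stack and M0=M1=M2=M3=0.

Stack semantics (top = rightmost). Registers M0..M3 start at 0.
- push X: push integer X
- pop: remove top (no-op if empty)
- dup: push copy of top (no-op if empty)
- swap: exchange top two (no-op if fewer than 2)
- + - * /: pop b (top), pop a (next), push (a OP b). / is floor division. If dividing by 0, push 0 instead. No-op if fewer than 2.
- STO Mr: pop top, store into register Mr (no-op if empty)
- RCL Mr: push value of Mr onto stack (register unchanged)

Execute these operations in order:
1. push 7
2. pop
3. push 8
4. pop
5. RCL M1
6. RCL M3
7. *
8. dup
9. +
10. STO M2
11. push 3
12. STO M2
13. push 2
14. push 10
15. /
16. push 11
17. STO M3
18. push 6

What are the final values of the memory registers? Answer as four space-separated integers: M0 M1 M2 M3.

After op 1 (push 7): stack=[7] mem=[0,0,0,0]
After op 2 (pop): stack=[empty] mem=[0,0,0,0]
After op 3 (push 8): stack=[8] mem=[0,0,0,0]
After op 4 (pop): stack=[empty] mem=[0,0,0,0]
After op 5 (RCL M1): stack=[0] mem=[0,0,0,0]
After op 6 (RCL M3): stack=[0,0] mem=[0,0,0,0]
After op 7 (*): stack=[0] mem=[0,0,0,0]
After op 8 (dup): stack=[0,0] mem=[0,0,0,0]
After op 9 (+): stack=[0] mem=[0,0,0,0]
After op 10 (STO M2): stack=[empty] mem=[0,0,0,0]
After op 11 (push 3): stack=[3] mem=[0,0,0,0]
After op 12 (STO M2): stack=[empty] mem=[0,0,3,0]
After op 13 (push 2): stack=[2] mem=[0,0,3,0]
After op 14 (push 10): stack=[2,10] mem=[0,0,3,0]
After op 15 (/): stack=[0] mem=[0,0,3,0]
After op 16 (push 11): stack=[0,11] mem=[0,0,3,0]
After op 17 (STO M3): stack=[0] mem=[0,0,3,11]
After op 18 (push 6): stack=[0,6] mem=[0,0,3,11]

Answer: 0 0 3 11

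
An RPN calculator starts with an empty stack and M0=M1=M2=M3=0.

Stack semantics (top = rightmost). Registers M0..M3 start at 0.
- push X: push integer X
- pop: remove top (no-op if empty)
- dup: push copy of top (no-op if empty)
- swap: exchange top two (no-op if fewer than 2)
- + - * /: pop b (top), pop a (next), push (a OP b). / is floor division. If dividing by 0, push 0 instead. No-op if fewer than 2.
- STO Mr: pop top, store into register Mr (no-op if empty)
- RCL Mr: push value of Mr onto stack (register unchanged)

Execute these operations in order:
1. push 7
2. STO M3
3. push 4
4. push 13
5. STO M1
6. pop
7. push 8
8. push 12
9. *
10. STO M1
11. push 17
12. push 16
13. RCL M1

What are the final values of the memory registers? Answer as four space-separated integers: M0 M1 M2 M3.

Answer: 0 96 0 7

Derivation:
After op 1 (push 7): stack=[7] mem=[0,0,0,0]
After op 2 (STO M3): stack=[empty] mem=[0,0,0,7]
After op 3 (push 4): stack=[4] mem=[0,0,0,7]
After op 4 (push 13): stack=[4,13] mem=[0,0,0,7]
After op 5 (STO M1): stack=[4] mem=[0,13,0,7]
After op 6 (pop): stack=[empty] mem=[0,13,0,7]
After op 7 (push 8): stack=[8] mem=[0,13,0,7]
After op 8 (push 12): stack=[8,12] mem=[0,13,0,7]
After op 9 (*): stack=[96] mem=[0,13,0,7]
After op 10 (STO M1): stack=[empty] mem=[0,96,0,7]
After op 11 (push 17): stack=[17] mem=[0,96,0,7]
After op 12 (push 16): stack=[17,16] mem=[0,96,0,7]
After op 13 (RCL M1): stack=[17,16,96] mem=[0,96,0,7]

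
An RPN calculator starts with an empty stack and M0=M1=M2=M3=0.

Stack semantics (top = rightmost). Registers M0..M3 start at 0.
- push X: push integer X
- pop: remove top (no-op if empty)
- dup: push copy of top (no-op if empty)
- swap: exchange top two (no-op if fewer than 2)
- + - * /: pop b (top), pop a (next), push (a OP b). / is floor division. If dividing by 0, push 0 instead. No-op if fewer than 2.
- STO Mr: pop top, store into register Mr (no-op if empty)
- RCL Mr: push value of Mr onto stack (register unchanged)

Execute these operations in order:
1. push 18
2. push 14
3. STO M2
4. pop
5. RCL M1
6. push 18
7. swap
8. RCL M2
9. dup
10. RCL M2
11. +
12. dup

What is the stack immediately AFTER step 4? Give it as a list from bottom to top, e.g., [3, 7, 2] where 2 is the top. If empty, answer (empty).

After op 1 (push 18): stack=[18] mem=[0,0,0,0]
After op 2 (push 14): stack=[18,14] mem=[0,0,0,0]
After op 3 (STO M2): stack=[18] mem=[0,0,14,0]
After op 4 (pop): stack=[empty] mem=[0,0,14,0]

(empty)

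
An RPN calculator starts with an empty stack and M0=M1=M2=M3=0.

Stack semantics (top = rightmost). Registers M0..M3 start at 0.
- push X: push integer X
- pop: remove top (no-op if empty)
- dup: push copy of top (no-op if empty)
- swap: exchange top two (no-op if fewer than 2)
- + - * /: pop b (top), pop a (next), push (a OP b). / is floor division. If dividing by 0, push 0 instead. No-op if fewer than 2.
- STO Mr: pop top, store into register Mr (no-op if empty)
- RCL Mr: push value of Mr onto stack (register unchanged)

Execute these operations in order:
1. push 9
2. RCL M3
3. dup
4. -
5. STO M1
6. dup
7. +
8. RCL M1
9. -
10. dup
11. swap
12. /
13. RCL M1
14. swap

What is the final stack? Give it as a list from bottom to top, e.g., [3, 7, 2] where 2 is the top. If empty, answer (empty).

Answer: [0, 1]

Derivation:
After op 1 (push 9): stack=[9] mem=[0,0,0,0]
After op 2 (RCL M3): stack=[9,0] mem=[0,0,0,0]
After op 3 (dup): stack=[9,0,0] mem=[0,0,0,0]
After op 4 (-): stack=[9,0] mem=[0,0,0,0]
After op 5 (STO M1): stack=[9] mem=[0,0,0,0]
After op 6 (dup): stack=[9,9] mem=[0,0,0,0]
After op 7 (+): stack=[18] mem=[0,0,0,0]
After op 8 (RCL M1): stack=[18,0] mem=[0,0,0,0]
After op 9 (-): stack=[18] mem=[0,0,0,0]
After op 10 (dup): stack=[18,18] mem=[0,0,0,0]
After op 11 (swap): stack=[18,18] mem=[0,0,0,0]
After op 12 (/): stack=[1] mem=[0,0,0,0]
After op 13 (RCL M1): stack=[1,0] mem=[0,0,0,0]
After op 14 (swap): stack=[0,1] mem=[0,0,0,0]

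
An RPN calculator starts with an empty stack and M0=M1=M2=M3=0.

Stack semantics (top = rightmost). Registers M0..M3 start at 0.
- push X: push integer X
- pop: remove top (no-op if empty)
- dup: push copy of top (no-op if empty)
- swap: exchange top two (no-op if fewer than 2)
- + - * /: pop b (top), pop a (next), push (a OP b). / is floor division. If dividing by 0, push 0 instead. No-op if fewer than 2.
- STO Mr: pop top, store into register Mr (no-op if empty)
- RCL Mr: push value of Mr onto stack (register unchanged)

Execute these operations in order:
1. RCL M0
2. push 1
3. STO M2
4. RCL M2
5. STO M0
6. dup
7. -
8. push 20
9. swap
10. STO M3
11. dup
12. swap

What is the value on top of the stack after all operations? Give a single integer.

Answer: 20

Derivation:
After op 1 (RCL M0): stack=[0] mem=[0,0,0,0]
After op 2 (push 1): stack=[0,1] mem=[0,0,0,0]
After op 3 (STO M2): stack=[0] mem=[0,0,1,0]
After op 4 (RCL M2): stack=[0,1] mem=[0,0,1,0]
After op 5 (STO M0): stack=[0] mem=[1,0,1,0]
After op 6 (dup): stack=[0,0] mem=[1,0,1,0]
After op 7 (-): stack=[0] mem=[1,0,1,0]
After op 8 (push 20): stack=[0,20] mem=[1,0,1,0]
After op 9 (swap): stack=[20,0] mem=[1,0,1,0]
After op 10 (STO M3): stack=[20] mem=[1,0,1,0]
After op 11 (dup): stack=[20,20] mem=[1,0,1,0]
After op 12 (swap): stack=[20,20] mem=[1,0,1,0]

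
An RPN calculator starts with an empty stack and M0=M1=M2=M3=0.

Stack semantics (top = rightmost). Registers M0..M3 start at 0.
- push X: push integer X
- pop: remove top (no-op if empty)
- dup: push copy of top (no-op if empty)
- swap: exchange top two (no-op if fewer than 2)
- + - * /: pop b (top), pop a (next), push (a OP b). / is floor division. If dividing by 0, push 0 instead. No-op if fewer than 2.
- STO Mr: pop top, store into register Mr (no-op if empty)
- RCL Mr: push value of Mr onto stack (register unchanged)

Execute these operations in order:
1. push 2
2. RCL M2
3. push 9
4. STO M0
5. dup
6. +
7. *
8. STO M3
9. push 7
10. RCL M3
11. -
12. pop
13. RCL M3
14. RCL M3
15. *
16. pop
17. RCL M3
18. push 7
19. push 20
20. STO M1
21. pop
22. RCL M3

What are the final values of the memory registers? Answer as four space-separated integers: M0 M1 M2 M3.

After op 1 (push 2): stack=[2] mem=[0,0,0,0]
After op 2 (RCL M2): stack=[2,0] mem=[0,0,0,0]
After op 3 (push 9): stack=[2,0,9] mem=[0,0,0,0]
After op 4 (STO M0): stack=[2,0] mem=[9,0,0,0]
After op 5 (dup): stack=[2,0,0] mem=[9,0,0,0]
After op 6 (+): stack=[2,0] mem=[9,0,0,0]
After op 7 (*): stack=[0] mem=[9,0,0,0]
After op 8 (STO M3): stack=[empty] mem=[9,0,0,0]
After op 9 (push 7): stack=[7] mem=[9,0,0,0]
After op 10 (RCL M3): stack=[7,0] mem=[9,0,0,0]
After op 11 (-): stack=[7] mem=[9,0,0,0]
After op 12 (pop): stack=[empty] mem=[9,0,0,0]
After op 13 (RCL M3): stack=[0] mem=[9,0,0,0]
After op 14 (RCL M3): stack=[0,0] mem=[9,0,0,0]
After op 15 (*): stack=[0] mem=[9,0,0,0]
After op 16 (pop): stack=[empty] mem=[9,0,0,0]
After op 17 (RCL M3): stack=[0] mem=[9,0,0,0]
After op 18 (push 7): stack=[0,7] mem=[9,0,0,0]
After op 19 (push 20): stack=[0,7,20] mem=[9,0,0,0]
After op 20 (STO M1): stack=[0,7] mem=[9,20,0,0]
After op 21 (pop): stack=[0] mem=[9,20,0,0]
After op 22 (RCL M3): stack=[0,0] mem=[9,20,0,0]

Answer: 9 20 0 0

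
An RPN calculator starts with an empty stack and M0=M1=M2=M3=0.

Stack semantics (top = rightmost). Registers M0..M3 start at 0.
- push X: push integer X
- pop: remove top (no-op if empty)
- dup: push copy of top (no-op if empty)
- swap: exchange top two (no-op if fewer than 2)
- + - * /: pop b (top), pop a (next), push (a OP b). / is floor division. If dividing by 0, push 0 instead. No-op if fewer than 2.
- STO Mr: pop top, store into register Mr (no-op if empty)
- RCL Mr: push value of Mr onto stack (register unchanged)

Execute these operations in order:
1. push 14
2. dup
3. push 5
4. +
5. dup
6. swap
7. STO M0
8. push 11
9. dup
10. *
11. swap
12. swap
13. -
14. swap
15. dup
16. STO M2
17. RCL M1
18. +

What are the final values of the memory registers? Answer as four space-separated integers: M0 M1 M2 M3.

Answer: 19 0 14 0

Derivation:
After op 1 (push 14): stack=[14] mem=[0,0,0,0]
After op 2 (dup): stack=[14,14] mem=[0,0,0,0]
After op 3 (push 5): stack=[14,14,5] mem=[0,0,0,0]
After op 4 (+): stack=[14,19] mem=[0,0,0,0]
After op 5 (dup): stack=[14,19,19] mem=[0,0,0,0]
After op 6 (swap): stack=[14,19,19] mem=[0,0,0,0]
After op 7 (STO M0): stack=[14,19] mem=[19,0,0,0]
After op 8 (push 11): stack=[14,19,11] mem=[19,0,0,0]
After op 9 (dup): stack=[14,19,11,11] mem=[19,0,0,0]
After op 10 (*): stack=[14,19,121] mem=[19,0,0,0]
After op 11 (swap): stack=[14,121,19] mem=[19,0,0,0]
After op 12 (swap): stack=[14,19,121] mem=[19,0,0,0]
After op 13 (-): stack=[14,-102] mem=[19,0,0,0]
After op 14 (swap): stack=[-102,14] mem=[19,0,0,0]
After op 15 (dup): stack=[-102,14,14] mem=[19,0,0,0]
After op 16 (STO M2): stack=[-102,14] mem=[19,0,14,0]
After op 17 (RCL M1): stack=[-102,14,0] mem=[19,0,14,0]
After op 18 (+): stack=[-102,14] mem=[19,0,14,0]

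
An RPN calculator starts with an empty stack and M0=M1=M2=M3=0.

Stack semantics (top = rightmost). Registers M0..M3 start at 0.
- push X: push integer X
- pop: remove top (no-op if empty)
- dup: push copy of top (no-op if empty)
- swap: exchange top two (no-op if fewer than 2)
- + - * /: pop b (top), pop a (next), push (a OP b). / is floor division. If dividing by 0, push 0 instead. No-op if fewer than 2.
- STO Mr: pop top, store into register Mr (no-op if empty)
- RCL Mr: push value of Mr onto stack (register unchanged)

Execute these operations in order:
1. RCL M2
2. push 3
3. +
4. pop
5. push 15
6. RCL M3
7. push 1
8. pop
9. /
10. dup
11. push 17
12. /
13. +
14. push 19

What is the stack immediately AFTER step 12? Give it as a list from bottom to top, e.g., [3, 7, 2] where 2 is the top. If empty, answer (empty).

After op 1 (RCL M2): stack=[0] mem=[0,0,0,0]
After op 2 (push 3): stack=[0,3] mem=[0,0,0,0]
After op 3 (+): stack=[3] mem=[0,0,0,0]
After op 4 (pop): stack=[empty] mem=[0,0,0,0]
After op 5 (push 15): stack=[15] mem=[0,0,0,0]
After op 6 (RCL M3): stack=[15,0] mem=[0,0,0,0]
After op 7 (push 1): stack=[15,0,1] mem=[0,0,0,0]
After op 8 (pop): stack=[15,0] mem=[0,0,0,0]
After op 9 (/): stack=[0] mem=[0,0,0,0]
After op 10 (dup): stack=[0,0] mem=[0,0,0,0]
After op 11 (push 17): stack=[0,0,17] mem=[0,0,0,0]
After op 12 (/): stack=[0,0] mem=[0,0,0,0]

[0, 0]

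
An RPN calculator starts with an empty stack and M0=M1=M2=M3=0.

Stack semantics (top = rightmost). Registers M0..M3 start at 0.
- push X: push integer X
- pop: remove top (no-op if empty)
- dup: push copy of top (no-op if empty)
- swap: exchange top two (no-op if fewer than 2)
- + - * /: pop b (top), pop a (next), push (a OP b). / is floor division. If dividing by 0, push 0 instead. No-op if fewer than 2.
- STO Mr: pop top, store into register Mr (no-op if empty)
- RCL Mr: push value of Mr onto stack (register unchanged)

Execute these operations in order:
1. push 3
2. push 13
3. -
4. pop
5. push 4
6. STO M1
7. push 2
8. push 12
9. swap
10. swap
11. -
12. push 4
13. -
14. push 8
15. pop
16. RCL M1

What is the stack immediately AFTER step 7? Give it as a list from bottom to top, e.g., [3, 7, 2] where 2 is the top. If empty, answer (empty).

After op 1 (push 3): stack=[3] mem=[0,0,0,0]
After op 2 (push 13): stack=[3,13] mem=[0,0,0,0]
After op 3 (-): stack=[-10] mem=[0,0,0,0]
After op 4 (pop): stack=[empty] mem=[0,0,0,0]
After op 5 (push 4): stack=[4] mem=[0,0,0,0]
After op 6 (STO M1): stack=[empty] mem=[0,4,0,0]
After op 7 (push 2): stack=[2] mem=[0,4,0,0]

[2]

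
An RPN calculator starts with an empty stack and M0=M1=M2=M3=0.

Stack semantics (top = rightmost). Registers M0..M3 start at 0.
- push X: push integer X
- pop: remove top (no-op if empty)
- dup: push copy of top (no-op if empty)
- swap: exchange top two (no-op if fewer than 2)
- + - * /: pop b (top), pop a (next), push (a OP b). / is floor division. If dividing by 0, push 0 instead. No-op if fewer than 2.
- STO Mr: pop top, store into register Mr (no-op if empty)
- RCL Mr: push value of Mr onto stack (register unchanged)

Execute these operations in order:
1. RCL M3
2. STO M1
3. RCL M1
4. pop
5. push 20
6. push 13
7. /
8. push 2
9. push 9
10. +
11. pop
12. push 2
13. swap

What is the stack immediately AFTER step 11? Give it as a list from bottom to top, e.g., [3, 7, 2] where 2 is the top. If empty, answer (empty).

After op 1 (RCL M3): stack=[0] mem=[0,0,0,0]
After op 2 (STO M1): stack=[empty] mem=[0,0,0,0]
After op 3 (RCL M1): stack=[0] mem=[0,0,0,0]
After op 4 (pop): stack=[empty] mem=[0,0,0,0]
After op 5 (push 20): stack=[20] mem=[0,0,0,0]
After op 6 (push 13): stack=[20,13] mem=[0,0,0,0]
After op 7 (/): stack=[1] mem=[0,0,0,0]
After op 8 (push 2): stack=[1,2] mem=[0,0,0,0]
After op 9 (push 9): stack=[1,2,9] mem=[0,0,0,0]
After op 10 (+): stack=[1,11] mem=[0,0,0,0]
After op 11 (pop): stack=[1] mem=[0,0,0,0]

[1]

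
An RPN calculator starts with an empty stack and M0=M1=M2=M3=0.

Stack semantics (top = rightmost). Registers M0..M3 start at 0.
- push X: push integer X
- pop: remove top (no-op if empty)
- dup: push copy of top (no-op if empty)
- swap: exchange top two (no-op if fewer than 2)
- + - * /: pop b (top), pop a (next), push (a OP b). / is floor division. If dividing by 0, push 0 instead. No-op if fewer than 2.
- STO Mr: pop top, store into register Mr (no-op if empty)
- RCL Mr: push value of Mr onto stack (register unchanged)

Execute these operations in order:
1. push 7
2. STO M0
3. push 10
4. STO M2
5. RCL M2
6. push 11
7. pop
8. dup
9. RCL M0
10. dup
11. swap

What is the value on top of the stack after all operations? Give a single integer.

After op 1 (push 7): stack=[7] mem=[0,0,0,0]
After op 2 (STO M0): stack=[empty] mem=[7,0,0,0]
After op 3 (push 10): stack=[10] mem=[7,0,0,0]
After op 4 (STO M2): stack=[empty] mem=[7,0,10,0]
After op 5 (RCL M2): stack=[10] mem=[7,0,10,0]
After op 6 (push 11): stack=[10,11] mem=[7,0,10,0]
After op 7 (pop): stack=[10] mem=[7,0,10,0]
After op 8 (dup): stack=[10,10] mem=[7,0,10,0]
After op 9 (RCL M0): stack=[10,10,7] mem=[7,0,10,0]
After op 10 (dup): stack=[10,10,7,7] mem=[7,0,10,0]
After op 11 (swap): stack=[10,10,7,7] mem=[7,0,10,0]

Answer: 7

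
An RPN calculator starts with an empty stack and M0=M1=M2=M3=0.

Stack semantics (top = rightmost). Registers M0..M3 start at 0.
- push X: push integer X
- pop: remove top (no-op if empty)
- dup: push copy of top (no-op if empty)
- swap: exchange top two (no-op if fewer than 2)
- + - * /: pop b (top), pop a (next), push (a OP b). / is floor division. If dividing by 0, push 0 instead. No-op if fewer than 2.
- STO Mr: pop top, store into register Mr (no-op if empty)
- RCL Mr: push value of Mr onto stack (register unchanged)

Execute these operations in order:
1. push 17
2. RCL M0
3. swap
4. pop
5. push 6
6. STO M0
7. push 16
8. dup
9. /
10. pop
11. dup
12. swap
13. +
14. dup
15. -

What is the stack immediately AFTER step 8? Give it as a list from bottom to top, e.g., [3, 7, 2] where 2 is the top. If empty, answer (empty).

After op 1 (push 17): stack=[17] mem=[0,0,0,0]
After op 2 (RCL M0): stack=[17,0] mem=[0,0,0,0]
After op 3 (swap): stack=[0,17] mem=[0,0,0,0]
After op 4 (pop): stack=[0] mem=[0,0,0,0]
After op 5 (push 6): stack=[0,6] mem=[0,0,0,0]
After op 6 (STO M0): stack=[0] mem=[6,0,0,0]
After op 7 (push 16): stack=[0,16] mem=[6,0,0,0]
After op 8 (dup): stack=[0,16,16] mem=[6,0,0,0]

[0, 16, 16]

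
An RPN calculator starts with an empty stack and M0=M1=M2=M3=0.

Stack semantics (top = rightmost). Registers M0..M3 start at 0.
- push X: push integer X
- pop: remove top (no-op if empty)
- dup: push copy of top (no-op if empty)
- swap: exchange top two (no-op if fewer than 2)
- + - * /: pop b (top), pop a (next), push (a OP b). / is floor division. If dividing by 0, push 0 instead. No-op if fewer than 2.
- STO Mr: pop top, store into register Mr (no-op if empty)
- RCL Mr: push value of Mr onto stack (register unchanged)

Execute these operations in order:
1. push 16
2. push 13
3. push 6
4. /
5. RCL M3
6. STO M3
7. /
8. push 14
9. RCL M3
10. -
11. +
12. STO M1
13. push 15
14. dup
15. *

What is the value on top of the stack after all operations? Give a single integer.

After op 1 (push 16): stack=[16] mem=[0,0,0,0]
After op 2 (push 13): stack=[16,13] mem=[0,0,0,0]
After op 3 (push 6): stack=[16,13,6] mem=[0,0,0,0]
After op 4 (/): stack=[16,2] mem=[0,0,0,0]
After op 5 (RCL M3): stack=[16,2,0] mem=[0,0,0,0]
After op 6 (STO M3): stack=[16,2] mem=[0,0,0,0]
After op 7 (/): stack=[8] mem=[0,0,0,0]
After op 8 (push 14): stack=[8,14] mem=[0,0,0,0]
After op 9 (RCL M3): stack=[8,14,0] mem=[0,0,0,0]
After op 10 (-): stack=[8,14] mem=[0,0,0,0]
After op 11 (+): stack=[22] mem=[0,0,0,0]
After op 12 (STO M1): stack=[empty] mem=[0,22,0,0]
After op 13 (push 15): stack=[15] mem=[0,22,0,0]
After op 14 (dup): stack=[15,15] mem=[0,22,0,0]
After op 15 (*): stack=[225] mem=[0,22,0,0]

Answer: 225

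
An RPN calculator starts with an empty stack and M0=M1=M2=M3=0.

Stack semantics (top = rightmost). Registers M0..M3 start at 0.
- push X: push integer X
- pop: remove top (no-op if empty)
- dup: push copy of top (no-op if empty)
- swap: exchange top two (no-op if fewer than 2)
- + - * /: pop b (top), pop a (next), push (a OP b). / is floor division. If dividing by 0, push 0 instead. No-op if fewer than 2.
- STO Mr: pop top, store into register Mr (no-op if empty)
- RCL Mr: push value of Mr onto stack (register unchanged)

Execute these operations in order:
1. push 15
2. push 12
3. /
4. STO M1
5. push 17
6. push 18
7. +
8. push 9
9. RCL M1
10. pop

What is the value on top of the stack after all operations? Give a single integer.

After op 1 (push 15): stack=[15] mem=[0,0,0,0]
After op 2 (push 12): stack=[15,12] mem=[0,0,0,0]
After op 3 (/): stack=[1] mem=[0,0,0,0]
After op 4 (STO M1): stack=[empty] mem=[0,1,0,0]
After op 5 (push 17): stack=[17] mem=[0,1,0,0]
After op 6 (push 18): stack=[17,18] mem=[0,1,0,0]
After op 7 (+): stack=[35] mem=[0,1,0,0]
After op 8 (push 9): stack=[35,9] mem=[0,1,0,0]
After op 9 (RCL M1): stack=[35,9,1] mem=[0,1,0,0]
After op 10 (pop): stack=[35,9] mem=[0,1,0,0]

Answer: 9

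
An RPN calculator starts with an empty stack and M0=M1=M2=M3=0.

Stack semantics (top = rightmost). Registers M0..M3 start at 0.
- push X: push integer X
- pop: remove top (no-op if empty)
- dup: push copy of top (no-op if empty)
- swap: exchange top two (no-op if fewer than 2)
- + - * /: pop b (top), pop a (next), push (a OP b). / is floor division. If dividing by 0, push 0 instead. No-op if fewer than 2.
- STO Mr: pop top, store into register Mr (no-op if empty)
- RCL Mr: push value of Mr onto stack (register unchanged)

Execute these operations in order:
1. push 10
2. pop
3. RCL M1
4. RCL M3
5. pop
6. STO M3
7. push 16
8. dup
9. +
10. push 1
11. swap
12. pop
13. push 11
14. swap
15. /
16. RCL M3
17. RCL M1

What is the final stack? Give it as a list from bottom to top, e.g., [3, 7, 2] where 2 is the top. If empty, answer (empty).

After op 1 (push 10): stack=[10] mem=[0,0,0,0]
After op 2 (pop): stack=[empty] mem=[0,0,0,0]
After op 3 (RCL M1): stack=[0] mem=[0,0,0,0]
After op 4 (RCL M3): stack=[0,0] mem=[0,0,0,0]
After op 5 (pop): stack=[0] mem=[0,0,0,0]
After op 6 (STO M3): stack=[empty] mem=[0,0,0,0]
After op 7 (push 16): stack=[16] mem=[0,0,0,0]
After op 8 (dup): stack=[16,16] mem=[0,0,0,0]
After op 9 (+): stack=[32] mem=[0,0,0,0]
After op 10 (push 1): stack=[32,1] mem=[0,0,0,0]
After op 11 (swap): stack=[1,32] mem=[0,0,0,0]
After op 12 (pop): stack=[1] mem=[0,0,0,0]
After op 13 (push 11): stack=[1,11] mem=[0,0,0,0]
After op 14 (swap): stack=[11,1] mem=[0,0,0,0]
After op 15 (/): stack=[11] mem=[0,0,0,0]
After op 16 (RCL M3): stack=[11,0] mem=[0,0,0,0]
After op 17 (RCL M1): stack=[11,0,0] mem=[0,0,0,0]

Answer: [11, 0, 0]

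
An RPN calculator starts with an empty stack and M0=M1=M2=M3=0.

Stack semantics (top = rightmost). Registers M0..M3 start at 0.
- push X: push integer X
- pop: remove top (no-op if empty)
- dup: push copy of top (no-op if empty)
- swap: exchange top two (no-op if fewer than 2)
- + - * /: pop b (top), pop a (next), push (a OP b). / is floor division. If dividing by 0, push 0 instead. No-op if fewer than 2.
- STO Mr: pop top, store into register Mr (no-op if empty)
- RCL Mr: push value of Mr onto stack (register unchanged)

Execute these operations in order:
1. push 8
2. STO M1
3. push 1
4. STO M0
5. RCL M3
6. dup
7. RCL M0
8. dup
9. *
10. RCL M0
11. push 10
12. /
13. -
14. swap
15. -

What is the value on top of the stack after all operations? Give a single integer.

After op 1 (push 8): stack=[8] mem=[0,0,0,0]
After op 2 (STO M1): stack=[empty] mem=[0,8,0,0]
After op 3 (push 1): stack=[1] mem=[0,8,0,0]
After op 4 (STO M0): stack=[empty] mem=[1,8,0,0]
After op 5 (RCL M3): stack=[0] mem=[1,8,0,0]
After op 6 (dup): stack=[0,0] mem=[1,8,0,0]
After op 7 (RCL M0): stack=[0,0,1] mem=[1,8,0,0]
After op 8 (dup): stack=[0,0,1,1] mem=[1,8,0,0]
After op 9 (*): stack=[0,0,1] mem=[1,8,0,0]
After op 10 (RCL M0): stack=[0,0,1,1] mem=[1,8,0,0]
After op 11 (push 10): stack=[0,0,1,1,10] mem=[1,8,0,0]
After op 12 (/): stack=[0,0,1,0] mem=[1,8,0,0]
After op 13 (-): stack=[0,0,1] mem=[1,8,0,0]
After op 14 (swap): stack=[0,1,0] mem=[1,8,0,0]
After op 15 (-): stack=[0,1] mem=[1,8,0,0]

Answer: 1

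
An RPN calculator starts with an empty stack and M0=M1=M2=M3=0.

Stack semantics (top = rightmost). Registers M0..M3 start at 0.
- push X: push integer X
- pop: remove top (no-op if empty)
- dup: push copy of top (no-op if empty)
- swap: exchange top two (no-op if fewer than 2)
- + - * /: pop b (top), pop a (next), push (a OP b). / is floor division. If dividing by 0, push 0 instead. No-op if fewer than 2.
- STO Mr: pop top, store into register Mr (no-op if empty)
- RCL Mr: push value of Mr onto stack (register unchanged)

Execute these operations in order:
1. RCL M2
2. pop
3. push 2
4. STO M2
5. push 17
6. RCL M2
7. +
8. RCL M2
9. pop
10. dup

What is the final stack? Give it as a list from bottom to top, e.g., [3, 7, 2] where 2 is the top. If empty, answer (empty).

Answer: [19, 19]

Derivation:
After op 1 (RCL M2): stack=[0] mem=[0,0,0,0]
After op 2 (pop): stack=[empty] mem=[0,0,0,0]
After op 3 (push 2): stack=[2] mem=[0,0,0,0]
After op 4 (STO M2): stack=[empty] mem=[0,0,2,0]
After op 5 (push 17): stack=[17] mem=[0,0,2,0]
After op 6 (RCL M2): stack=[17,2] mem=[0,0,2,0]
After op 7 (+): stack=[19] mem=[0,0,2,0]
After op 8 (RCL M2): stack=[19,2] mem=[0,0,2,0]
After op 9 (pop): stack=[19] mem=[0,0,2,0]
After op 10 (dup): stack=[19,19] mem=[0,0,2,0]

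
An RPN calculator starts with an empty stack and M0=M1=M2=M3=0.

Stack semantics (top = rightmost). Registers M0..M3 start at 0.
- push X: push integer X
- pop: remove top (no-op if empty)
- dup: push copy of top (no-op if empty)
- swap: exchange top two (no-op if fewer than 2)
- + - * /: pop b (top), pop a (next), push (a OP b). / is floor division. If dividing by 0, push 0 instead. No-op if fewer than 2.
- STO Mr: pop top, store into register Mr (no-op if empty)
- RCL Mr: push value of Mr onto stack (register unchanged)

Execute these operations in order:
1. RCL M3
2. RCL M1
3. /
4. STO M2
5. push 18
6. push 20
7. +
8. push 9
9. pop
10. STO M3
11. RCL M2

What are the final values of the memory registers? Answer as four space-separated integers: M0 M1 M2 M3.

After op 1 (RCL M3): stack=[0] mem=[0,0,0,0]
After op 2 (RCL M1): stack=[0,0] mem=[0,0,0,0]
After op 3 (/): stack=[0] mem=[0,0,0,0]
After op 4 (STO M2): stack=[empty] mem=[0,0,0,0]
After op 5 (push 18): stack=[18] mem=[0,0,0,0]
After op 6 (push 20): stack=[18,20] mem=[0,0,0,0]
After op 7 (+): stack=[38] mem=[0,0,0,0]
After op 8 (push 9): stack=[38,9] mem=[0,0,0,0]
After op 9 (pop): stack=[38] mem=[0,0,0,0]
After op 10 (STO M3): stack=[empty] mem=[0,0,0,38]
After op 11 (RCL M2): stack=[0] mem=[0,0,0,38]

Answer: 0 0 0 38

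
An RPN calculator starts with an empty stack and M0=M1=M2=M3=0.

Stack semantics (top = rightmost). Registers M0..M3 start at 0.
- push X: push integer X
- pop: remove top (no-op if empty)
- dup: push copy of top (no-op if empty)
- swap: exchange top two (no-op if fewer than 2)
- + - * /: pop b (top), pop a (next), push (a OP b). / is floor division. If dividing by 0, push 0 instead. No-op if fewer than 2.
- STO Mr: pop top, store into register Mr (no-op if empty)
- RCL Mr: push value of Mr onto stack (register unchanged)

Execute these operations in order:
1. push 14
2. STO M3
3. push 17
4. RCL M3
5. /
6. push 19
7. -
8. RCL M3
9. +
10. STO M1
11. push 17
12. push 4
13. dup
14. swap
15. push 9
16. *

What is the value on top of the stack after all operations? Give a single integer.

After op 1 (push 14): stack=[14] mem=[0,0,0,0]
After op 2 (STO M3): stack=[empty] mem=[0,0,0,14]
After op 3 (push 17): stack=[17] mem=[0,0,0,14]
After op 4 (RCL M3): stack=[17,14] mem=[0,0,0,14]
After op 5 (/): stack=[1] mem=[0,0,0,14]
After op 6 (push 19): stack=[1,19] mem=[0,0,0,14]
After op 7 (-): stack=[-18] mem=[0,0,0,14]
After op 8 (RCL M3): stack=[-18,14] mem=[0,0,0,14]
After op 9 (+): stack=[-4] mem=[0,0,0,14]
After op 10 (STO M1): stack=[empty] mem=[0,-4,0,14]
After op 11 (push 17): stack=[17] mem=[0,-4,0,14]
After op 12 (push 4): stack=[17,4] mem=[0,-4,0,14]
After op 13 (dup): stack=[17,4,4] mem=[0,-4,0,14]
After op 14 (swap): stack=[17,4,4] mem=[0,-4,0,14]
After op 15 (push 9): stack=[17,4,4,9] mem=[0,-4,0,14]
After op 16 (*): stack=[17,4,36] mem=[0,-4,0,14]

Answer: 36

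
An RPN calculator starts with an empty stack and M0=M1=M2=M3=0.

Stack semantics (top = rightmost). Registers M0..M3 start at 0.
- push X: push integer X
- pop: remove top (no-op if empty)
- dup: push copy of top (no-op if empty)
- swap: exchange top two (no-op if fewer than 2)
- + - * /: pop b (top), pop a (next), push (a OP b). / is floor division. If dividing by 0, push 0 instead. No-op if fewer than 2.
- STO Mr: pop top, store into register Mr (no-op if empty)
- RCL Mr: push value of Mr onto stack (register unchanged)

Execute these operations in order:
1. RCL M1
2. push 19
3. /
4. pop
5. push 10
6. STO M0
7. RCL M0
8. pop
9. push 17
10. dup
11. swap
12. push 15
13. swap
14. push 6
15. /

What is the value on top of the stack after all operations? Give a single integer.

After op 1 (RCL M1): stack=[0] mem=[0,0,0,0]
After op 2 (push 19): stack=[0,19] mem=[0,0,0,0]
After op 3 (/): stack=[0] mem=[0,0,0,0]
After op 4 (pop): stack=[empty] mem=[0,0,0,0]
After op 5 (push 10): stack=[10] mem=[0,0,0,0]
After op 6 (STO M0): stack=[empty] mem=[10,0,0,0]
After op 7 (RCL M0): stack=[10] mem=[10,0,0,0]
After op 8 (pop): stack=[empty] mem=[10,0,0,0]
After op 9 (push 17): stack=[17] mem=[10,0,0,0]
After op 10 (dup): stack=[17,17] mem=[10,0,0,0]
After op 11 (swap): stack=[17,17] mem=[10,0,0,0]
After op 12 (push 15): stack=[17,17,15] mem=[10,0,0,0]
After op 13 (swap): stack=[17,15,17] mem=[10,0,0,0]
After op 14 (push 6): stack=[17,15,17,6] mem=[10,0,0,0]
After op 15 (/): stack=[17,15,2] mem=[10,0,0,0]

Answer: 2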